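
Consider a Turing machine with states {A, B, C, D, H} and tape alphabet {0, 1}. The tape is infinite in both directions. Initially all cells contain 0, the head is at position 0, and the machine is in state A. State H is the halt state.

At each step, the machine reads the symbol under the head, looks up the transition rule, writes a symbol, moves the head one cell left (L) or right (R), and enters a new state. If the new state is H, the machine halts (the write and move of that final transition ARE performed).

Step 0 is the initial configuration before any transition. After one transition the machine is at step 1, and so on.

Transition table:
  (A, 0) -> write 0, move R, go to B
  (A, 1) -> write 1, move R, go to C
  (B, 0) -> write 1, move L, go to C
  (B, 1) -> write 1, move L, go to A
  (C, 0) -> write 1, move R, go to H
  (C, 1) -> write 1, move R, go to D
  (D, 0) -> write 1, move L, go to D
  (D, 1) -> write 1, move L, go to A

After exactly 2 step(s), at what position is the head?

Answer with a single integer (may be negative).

Step 1: in state A at pos 0, read 0 -> (A,0)->write 0,move R,goto B. Now: state=B, head=1, tape[-1..2]=0000 (head:   ^)
Step 2: in state B at pos 1, read 0 -> (B,0)->write 1,move L,goto C. Now: state=C, head=0, tape[-1..2]=0010 (head:  ^)

Answer: 0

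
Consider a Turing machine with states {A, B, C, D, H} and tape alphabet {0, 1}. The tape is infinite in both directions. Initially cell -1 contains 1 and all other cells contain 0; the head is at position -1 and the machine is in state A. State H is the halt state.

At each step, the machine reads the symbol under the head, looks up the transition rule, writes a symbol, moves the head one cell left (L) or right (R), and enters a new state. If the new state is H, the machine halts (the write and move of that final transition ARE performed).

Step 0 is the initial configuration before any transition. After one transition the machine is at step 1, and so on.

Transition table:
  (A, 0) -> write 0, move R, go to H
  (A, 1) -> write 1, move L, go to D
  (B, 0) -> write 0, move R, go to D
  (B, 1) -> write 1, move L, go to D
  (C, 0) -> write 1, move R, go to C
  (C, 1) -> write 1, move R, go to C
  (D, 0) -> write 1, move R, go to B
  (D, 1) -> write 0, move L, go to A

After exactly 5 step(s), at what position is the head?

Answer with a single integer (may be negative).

Step 1: in state A at pos -1, read 1 -> (A,1)->write 1,move L,goto D. Now: state=D, head=-2, tape[-3..0]=0010 (head:  ^)
Step 2: in state D at pos -2, read 0 -> (D,0)->write 1,move R,goto B. Now: state=B, head=-1, tape[-3..0]=0110 (head:   ^)
Step 3: in state B at pos -1, read 1 -> (B,1)->write 1,move L,goto D. Now: state=D, head=-2, tape[-3..0]=0110 (head:  ^)
Step 4: in state D at pos -2, read 1 -> (D,1)->write 0,move L,goto A. Now: state=A, head=-3, tape[-4..0]=00010 (head:  ^)
Step 5: in state A at pos -3, read 0 -> (A,0)->write 0,move R,goto H. Now: state=H, head=-2, tape[-4..0]=00010 (head:   ^)

Answer: -2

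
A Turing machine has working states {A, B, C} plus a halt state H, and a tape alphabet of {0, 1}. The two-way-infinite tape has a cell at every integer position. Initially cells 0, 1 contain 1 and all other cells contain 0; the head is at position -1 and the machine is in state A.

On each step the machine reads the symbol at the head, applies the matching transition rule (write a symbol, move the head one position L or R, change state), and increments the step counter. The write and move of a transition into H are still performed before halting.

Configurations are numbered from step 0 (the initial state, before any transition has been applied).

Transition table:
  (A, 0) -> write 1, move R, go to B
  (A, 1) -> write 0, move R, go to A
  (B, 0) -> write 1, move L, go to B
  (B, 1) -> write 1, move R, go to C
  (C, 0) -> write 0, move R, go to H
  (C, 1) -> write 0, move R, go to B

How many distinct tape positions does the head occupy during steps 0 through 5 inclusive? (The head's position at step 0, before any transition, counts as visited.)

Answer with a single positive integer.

Answer: 4

Derivation:
Step 1: in state A at pos -1, read 0 -> (A,0)->write 1,move R,goto B. Now: state=B, head=0, tape[-2..2]=01110 (head:   ^)
Step 2: in state B at pos 0, read 1 -> (B,1)->write 1,move R,goto C. Now: state=C, head=1, tape[-2..2]=01110 (head:    ^)
Step 3: in state C at pos 1, read 1 -> (C,1)->write 0,move R,goto B. Now: state=B, head=2, tape[-2..3]=011000 (head:     ^)
Step 4: in state B at pos 2, read 0 -> (B,0)->write 1,move L,goto B. Now: state=B, head=1, tape[-2..3]=011010 (head:    ^)
Step 5: in state B at pos 1, read 0 -> (B,0)->write 1,move L,goto B. Now: state=B, head=0, tape[-2..3]=011110 (head:   ^)
Head positions at steps 0..5: starting at -1, distinct positions visited = {-1, 0, 1, 2} -> 4 position(s)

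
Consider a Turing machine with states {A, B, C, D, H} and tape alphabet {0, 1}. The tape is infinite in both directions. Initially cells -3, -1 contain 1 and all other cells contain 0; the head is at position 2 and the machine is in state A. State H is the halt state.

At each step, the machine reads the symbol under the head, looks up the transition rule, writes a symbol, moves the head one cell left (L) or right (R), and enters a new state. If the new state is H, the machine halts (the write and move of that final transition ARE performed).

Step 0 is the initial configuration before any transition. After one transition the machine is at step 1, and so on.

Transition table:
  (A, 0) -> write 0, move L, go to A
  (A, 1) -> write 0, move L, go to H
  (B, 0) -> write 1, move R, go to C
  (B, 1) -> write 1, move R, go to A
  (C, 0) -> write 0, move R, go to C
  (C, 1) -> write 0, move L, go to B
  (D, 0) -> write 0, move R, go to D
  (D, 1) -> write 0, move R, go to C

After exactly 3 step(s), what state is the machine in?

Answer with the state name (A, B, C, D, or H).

Step 1: in state A at pos 2, read 0 -> (A,0)->write 0,move L,goto A. Now: state=A, head=1, tape[-4..3]=01010000 (head:      ^)
Step 2: in state A at pos 1, read 0 -> (A,0)->write 0,move L,goto A. Now: state=A, head=0, tape[-4..3]=01010000 (head:     ^)
Step 3: in state A at pos 0, read 0 -> (A,0)->write 0,move L,goto A. Now: state=A, head=-1, tape[-4..3]=01010000 (head:    ^)

Answer: A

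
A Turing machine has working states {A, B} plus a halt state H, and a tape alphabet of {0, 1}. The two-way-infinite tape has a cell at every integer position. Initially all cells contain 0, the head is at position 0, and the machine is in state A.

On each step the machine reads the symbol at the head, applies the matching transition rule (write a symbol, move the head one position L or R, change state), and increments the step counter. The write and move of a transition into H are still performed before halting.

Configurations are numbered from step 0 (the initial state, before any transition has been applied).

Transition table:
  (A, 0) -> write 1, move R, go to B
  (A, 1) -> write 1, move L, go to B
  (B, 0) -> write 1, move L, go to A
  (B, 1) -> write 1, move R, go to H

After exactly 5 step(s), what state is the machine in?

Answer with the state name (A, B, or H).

Step 1: in state A at pos 0, read 0 -> (A,0)->write 1,move R,goto B. Now: state=B, head=1, tape[-1..2]=0100 (head:   ^)
Step 2: in state B at pos 1, read 0 -> (B,0)->write 1,move L,goto A. Now: state=A, head=0, tape[-1..2]=0110 (head:  ^)
Step 3: in state A at pos 0, read 1 -> (A,1)->write 1,move L,goto B. Now: state=B, head=-1, tape[-2..2]=00110 (head:  ^)
Step 4: in state B at pos -1, read 0 -> (B,0)->write 1,move L,goto A. Now: state=A, head=-2, tape[-3..2]=001110 (head:  ^)
Step 5: in state A at pos -2, read 0 -> (A,0)->write 1,move R,goto B. Now: state=B, head=-1, tape[-3..2]=011110 (head:   ^)

Answer: B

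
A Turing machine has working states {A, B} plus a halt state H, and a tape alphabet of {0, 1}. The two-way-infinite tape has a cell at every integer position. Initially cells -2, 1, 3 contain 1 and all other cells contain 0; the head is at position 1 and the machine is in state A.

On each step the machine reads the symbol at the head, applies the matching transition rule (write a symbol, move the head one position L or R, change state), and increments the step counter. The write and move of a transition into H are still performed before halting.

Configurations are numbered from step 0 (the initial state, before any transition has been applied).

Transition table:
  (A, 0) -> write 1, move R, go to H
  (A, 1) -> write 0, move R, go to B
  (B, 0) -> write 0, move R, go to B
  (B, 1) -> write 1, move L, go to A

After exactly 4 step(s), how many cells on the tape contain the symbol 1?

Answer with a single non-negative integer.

Step 1: in state A at pos 1, read 1 -> (A,1)->write 0,move R,goto B. Now: state=B, head=2, tape[-3..4]=01000010 (head:      ^)
Step 2: in state B at pos 2, read 0 -> (B,0)->write 0,move R,goto B. Now: state=B, head=3, tape[-3..4]=01000010 (head:       ^)
Step 3: in state B at pos 3, read 1 -> (B,1)->write 1,move L,goto A. Now: state=A, head=2, tape[-3..4]=01000010 (head:      ^)
Step 4: in state A at pos 2, read 0 -> (A,0)->write 1,move R,goto H. Now: state=H, head=3, tape[-3..4]=01000110 (head:       ^)
Cells containing 1 after step 4: {-2, 2, 3} -> 3 cell(s)

Answer: 3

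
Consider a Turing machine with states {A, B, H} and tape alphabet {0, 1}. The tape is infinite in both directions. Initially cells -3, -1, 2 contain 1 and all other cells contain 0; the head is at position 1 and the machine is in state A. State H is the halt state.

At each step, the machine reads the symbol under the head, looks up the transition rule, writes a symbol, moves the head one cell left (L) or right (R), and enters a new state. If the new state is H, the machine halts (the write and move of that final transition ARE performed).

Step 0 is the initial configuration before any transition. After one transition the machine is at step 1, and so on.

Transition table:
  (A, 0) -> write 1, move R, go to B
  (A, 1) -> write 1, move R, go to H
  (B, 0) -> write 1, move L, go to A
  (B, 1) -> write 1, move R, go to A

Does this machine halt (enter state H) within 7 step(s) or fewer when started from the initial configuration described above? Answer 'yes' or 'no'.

Step 1: in state A at pos 1, read 0 -> (A,0)->write 1,move R,goto B. Now: state=B, head=2, tape[-4..3]=01010110 (head:       ^)
Step 2: in state B at pos 2, read 1 -> (B,1)->write 1,move R,goto A. Now: state=A, head=3, tape[-4..4]=010101100 (head:        ^)
Step 3: in state A at pos 3, read 0 -> (A,0)->write 1,move R,goto B. Now: state=B, head=4, tape[-4..5]=0101011100 (head:         ^)
Step 4: in state B at pos 4, read 0 -> (B,0)->write 1,move L,goto A. Now: state=A, head=3, tape[-4..5]=0101011110 (head:        ^)
Step 5: in state A at pos 3, read 1 -> (A,1)->write 1,move R,goto H. Now: state=H, head=4, tape[-4..5]=0101011110 (head:         ^)
State H reached at step 5; 5 <= 7 -> yes

Answer: yes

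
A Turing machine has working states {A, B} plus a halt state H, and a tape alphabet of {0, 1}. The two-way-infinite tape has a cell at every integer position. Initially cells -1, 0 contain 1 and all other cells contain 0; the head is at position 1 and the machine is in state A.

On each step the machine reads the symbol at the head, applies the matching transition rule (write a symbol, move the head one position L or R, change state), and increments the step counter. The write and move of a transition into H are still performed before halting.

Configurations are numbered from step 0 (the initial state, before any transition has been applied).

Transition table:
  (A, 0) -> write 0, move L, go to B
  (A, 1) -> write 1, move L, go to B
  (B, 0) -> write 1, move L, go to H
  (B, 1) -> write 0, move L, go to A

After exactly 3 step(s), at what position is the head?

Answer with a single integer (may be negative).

Answer: -2

Derivation:
Step 1: in state A at pos 1, read 0 -> (A,0)->write 0,move L,goto B. Now: state=B, head=0, tape[-2..2]=01100 (head:   ^)
Step 2: in state B at pos 0, read 1 -> (B,1)->write 0,move L,goto A. Now: state=A, head=-1, tape[-2..2]=01000 (head:  ^)
Step 3: in state A at pos -1, read 1 -> (A,1)->write 1,move L,goto B. Now: state=B, head=-2, tape[-3..2]=001000 (head:  ^)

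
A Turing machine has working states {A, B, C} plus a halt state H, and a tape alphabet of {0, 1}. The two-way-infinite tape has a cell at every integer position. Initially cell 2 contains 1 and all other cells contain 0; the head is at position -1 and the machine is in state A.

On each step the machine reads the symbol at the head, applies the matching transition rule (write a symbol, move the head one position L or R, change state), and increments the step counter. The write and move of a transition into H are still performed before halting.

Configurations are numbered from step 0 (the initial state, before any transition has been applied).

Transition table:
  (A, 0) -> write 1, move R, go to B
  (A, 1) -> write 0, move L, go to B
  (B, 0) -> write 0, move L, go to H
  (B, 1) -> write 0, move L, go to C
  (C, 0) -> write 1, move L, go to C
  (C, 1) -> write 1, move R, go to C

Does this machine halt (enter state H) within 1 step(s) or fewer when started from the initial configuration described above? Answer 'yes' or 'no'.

Step 1: in state A at pos -1, read 0 -> (A,0)->write 1,move R,goto B. Now: state=B, head=0, tape[-2..3]=010010 (head:   ^)
After 1 step(s): state = B (not H) -> not halted within 1 -> no

Answer: no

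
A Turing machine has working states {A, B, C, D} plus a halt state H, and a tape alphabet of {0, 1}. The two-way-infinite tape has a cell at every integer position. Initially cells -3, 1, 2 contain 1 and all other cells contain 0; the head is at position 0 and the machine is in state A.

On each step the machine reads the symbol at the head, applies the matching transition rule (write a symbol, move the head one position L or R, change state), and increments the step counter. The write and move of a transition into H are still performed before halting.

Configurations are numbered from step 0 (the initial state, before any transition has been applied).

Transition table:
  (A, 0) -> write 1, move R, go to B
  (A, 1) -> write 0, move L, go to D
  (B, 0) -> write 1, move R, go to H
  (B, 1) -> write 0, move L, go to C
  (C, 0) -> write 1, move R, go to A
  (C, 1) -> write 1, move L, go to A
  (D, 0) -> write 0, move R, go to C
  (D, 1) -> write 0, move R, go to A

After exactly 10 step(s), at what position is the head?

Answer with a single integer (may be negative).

Step 1: in state A at pos 0, read 0 -> (A,0)->write 1,move R,goto B. Now: state=B, head=1, tape[-4..3]=01001110 (head:      ^)
Step 2: in state B at pos 1, read 1 -> (B,1)->write 0,move L,goto C. Now: state=C, head=0, tape[-4..3]=01001010 (head:     ^)
Step 3: in state C at pos 0, read 1 -> (C,1)->write 1,move L,goto A. Now: state=A, head=-1, tape[-4..3]=01001010 (head:    ^)
Step 4: in state A at pos -1, read 0 -> (A,0)->write 1,move R,goto B. Now: state=B, head=0, tape[-4..3]=01011010 (head:     ^)
Step 5: in state B at pos 0, read 1 -> (B,1)->write 0,move L,goto C. Now: state=C, head=-1, tape[-4..3]=01010010 (head:    ^)
Step 6: in state C at pos -1, read 1 -> (C,1)->write 1,move L,goto A. Now: state=A, head=-2, tape[-4..3]=01010010 (head:   ^)
Step 7: in state A at pos -2, read 0 -> (A,0)->write 1,move R,goto B. Now: state=B, head=-1, tape[-4..3]=01110010 (head:    ^)
Step 8: in state B at pos -1, read 1 -> (B,1)->write 0,move L,goto C. Now: state=C, head=-2, tape[-4..3]=01100010 (head:   ^)
Step 9: in state C at pos -2, read 1 -> (C,1)->write 1,move L,goto A. Now: state=A, head=-3, tape[-4..3]=01100010 (head:  ^)
Step 10: in state A at pos -3, read 1 -> (A,1)->write 0,move L,goto D. Now: state=D, head=-4, tape[-5..3]=000100010 (head:  ^)

Answer: -4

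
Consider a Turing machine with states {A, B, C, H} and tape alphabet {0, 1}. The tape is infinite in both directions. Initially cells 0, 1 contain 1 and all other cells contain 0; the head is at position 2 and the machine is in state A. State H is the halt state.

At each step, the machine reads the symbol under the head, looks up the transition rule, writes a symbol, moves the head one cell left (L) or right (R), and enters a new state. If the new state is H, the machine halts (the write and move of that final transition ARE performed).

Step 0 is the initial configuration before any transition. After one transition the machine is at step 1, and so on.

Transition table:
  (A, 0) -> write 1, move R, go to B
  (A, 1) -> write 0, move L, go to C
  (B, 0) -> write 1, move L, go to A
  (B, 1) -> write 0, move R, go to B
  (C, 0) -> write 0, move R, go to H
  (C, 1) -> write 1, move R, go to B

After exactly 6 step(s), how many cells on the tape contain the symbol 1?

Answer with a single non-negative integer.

Step 1: in state A at pos 2, read 0 -> (A,0)->write 1,move R,goto B. Now: state=B, head=3, tape[-1..4]=011100 (head:     ^)
Step 2: in state B at pos 3, read 0 -> (B,0)->write 1,move L,goto A. Now: state=A, head=2, tape[-1..4]=011110 (head:    ^)
Step 3: in state A at pos 2, read 1 -> (A,1)->write 0,move L,goto C. Now: state=C, head=1, tape[-1..4]=011010 (head:   ^)
Step 4: in state C at pos 1, read 1 -> (C,1)->write 1,move R,goto B. Now: state=B, head=2, tape[-1..4]=011010 (head:    ^)
Step 5: in state B at pos 2, read 0 -> (B,0)->write 1,move L,goto A. Now: state=A, head=1, tape[-1..4]=011110 (head:   ^)
Step 6: in state A at pos 1, read 1 -> (A,1)->write 0,move L,goto C. Now: state=C, head=0, tape[-1..4]=010110 (head:  ^)
Cells containing 1 after step 6: {0, 2, 3} -> 3 cell(s)

Answer: 3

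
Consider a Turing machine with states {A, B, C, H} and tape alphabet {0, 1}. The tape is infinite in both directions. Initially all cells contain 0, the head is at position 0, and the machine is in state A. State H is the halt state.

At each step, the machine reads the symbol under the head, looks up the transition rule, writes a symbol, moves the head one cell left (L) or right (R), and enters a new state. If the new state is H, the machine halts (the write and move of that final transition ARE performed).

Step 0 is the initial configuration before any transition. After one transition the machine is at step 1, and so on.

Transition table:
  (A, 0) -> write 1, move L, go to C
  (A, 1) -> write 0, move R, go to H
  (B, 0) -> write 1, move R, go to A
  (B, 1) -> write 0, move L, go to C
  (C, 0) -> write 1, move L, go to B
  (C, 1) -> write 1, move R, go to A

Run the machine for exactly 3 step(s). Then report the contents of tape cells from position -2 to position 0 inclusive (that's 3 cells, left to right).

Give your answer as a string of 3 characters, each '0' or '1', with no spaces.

Step 1: in state A at pos 0, read 0 -> (A,0)->write 1,move L,goto C. Now: state=C, head=-1, tape[-2..1]=0010 (head:  ^)
Step 2: in state C at pos -1, read 0 -> (C,0)->write 1,move L,goto B. Now: state=B, head=-2, tape[-3..1]=00110 (head:  ^)
Step 3: in state B at pos -2, read 0 -> (B,0)->write 1,move R,goto A. Now: state=A, head=-1, tape[-3..1]=01110 (head:   ^)

Answer: 111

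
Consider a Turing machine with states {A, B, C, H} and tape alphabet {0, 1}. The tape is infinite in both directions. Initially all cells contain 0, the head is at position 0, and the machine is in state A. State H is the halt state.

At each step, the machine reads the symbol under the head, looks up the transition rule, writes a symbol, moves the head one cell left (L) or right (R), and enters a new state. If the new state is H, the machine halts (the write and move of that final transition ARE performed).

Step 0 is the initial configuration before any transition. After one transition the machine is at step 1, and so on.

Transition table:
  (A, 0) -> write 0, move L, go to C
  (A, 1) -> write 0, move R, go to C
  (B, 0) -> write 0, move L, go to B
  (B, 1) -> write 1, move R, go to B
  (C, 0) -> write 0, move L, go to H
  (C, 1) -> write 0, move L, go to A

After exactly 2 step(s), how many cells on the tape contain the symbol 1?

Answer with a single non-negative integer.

Step 1: in state A at pos 0, read 0 -> (A,0)->write 0,move L,goto C. Now: state=C, head=-1, tape[-2..1]=0000 (head:  ^)
Step 2: in state C at pos -1, read 0 -> (C,0)->write 0,move L,goto H. Now: state=H, head=-2, tape[-3..1]=00000 (head:  ^)
No cell contains 1 after step 2 -> 0 cell(s)

Answer: 0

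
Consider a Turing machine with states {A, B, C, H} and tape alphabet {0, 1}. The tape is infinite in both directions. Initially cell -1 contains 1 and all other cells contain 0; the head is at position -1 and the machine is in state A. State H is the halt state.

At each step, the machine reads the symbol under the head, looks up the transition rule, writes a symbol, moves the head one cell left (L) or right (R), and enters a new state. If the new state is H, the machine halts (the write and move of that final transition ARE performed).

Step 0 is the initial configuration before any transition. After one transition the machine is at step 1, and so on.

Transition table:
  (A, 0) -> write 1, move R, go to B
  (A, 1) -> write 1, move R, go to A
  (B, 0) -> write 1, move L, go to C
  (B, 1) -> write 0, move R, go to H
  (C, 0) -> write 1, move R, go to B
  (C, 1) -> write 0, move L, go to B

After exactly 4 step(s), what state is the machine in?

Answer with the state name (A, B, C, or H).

Step 1: in state A at pos -1, read 1 -> (A,1)->write 1,move R,goto A. Now: state=A, head=0, tape[-2..1]=0100 (head:   ^)
Step 2: in state A at pos 0, read 0 -> (A,0)->write 1,move R,goto B. Now: state=B, head=1, tape[-2..2]=01100 (head:    ^)
Step 3: in state B at pos 1, read 0 -> (B,0)->write 1,move L,goto C. Now: state=C, head=0, tape[-2..2]=01110 (head:   ^)
Step 4: in state C at pos 0, read 1 -> (C,1)->write 0,move L,goto B. Now: state=B, head=-1, tape[-2..2]=01010 (head:  ^)

Answer: B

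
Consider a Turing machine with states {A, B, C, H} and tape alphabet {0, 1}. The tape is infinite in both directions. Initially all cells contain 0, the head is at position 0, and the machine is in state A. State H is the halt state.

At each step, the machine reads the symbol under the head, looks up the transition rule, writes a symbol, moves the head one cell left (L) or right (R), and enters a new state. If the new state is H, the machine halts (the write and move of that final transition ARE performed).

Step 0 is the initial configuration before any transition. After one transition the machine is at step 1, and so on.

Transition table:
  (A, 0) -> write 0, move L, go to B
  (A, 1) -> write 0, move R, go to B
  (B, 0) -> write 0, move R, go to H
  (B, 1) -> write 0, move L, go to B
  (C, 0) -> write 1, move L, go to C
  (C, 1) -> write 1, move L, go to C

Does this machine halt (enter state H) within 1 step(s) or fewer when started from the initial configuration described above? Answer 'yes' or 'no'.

Answer: no

Derivation:
Step 1: in state A at pos 0, read 0 -> (A,0)->write 0,move L,goto B. Now: state=B, head=-1, tape[-2..1]=0000 (head:  ^)
After 1 step(s): state = B (not H) -> not halted within 1 -> no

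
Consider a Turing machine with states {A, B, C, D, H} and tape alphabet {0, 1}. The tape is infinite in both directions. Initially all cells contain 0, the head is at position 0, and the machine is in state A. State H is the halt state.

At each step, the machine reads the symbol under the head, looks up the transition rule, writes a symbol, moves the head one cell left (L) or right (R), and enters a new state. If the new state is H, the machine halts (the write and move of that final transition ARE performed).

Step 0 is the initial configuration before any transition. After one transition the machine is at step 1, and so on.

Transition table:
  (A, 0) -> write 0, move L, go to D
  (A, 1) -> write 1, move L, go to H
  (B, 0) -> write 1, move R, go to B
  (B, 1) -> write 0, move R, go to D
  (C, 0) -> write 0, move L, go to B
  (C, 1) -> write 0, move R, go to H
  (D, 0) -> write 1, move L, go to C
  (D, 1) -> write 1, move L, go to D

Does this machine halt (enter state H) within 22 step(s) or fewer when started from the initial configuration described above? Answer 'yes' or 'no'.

Answer: yes

Derivation:
Step 1: in state A at pos 0, read 0 -> (A,0)->write 0,move L,goto D. Now: state=D, head=-1, tape[-2..1]=0000 (head:  ^)
Step 2: in state D at pos -1, read 0 -> (D,0)->write 1,move L,goto C. Now: state=C, head=-2, tape[-3..1]=00100 (head:  ^)
Step 3: in state C at pos -2, read 0 -> (C,0)->write 0,move L,goto B. Now: state=B, head=-3, tape[-4..1]=000100 (head:  ^)
Step 4: in state B at pos -3, read 0 -> (B,0)->write 1,move R,goto B. Now: state=B, head=-2, tape[-4..1]=010100 (head:   ^)
Step 5: in state B at pos -2, read 0 -> (B,0)->write 1,move R,goto B. Now: state=B, head=-1, tape[-4..1]=011100 (head:    ^)
Step 6: in state B at pos -1, read 1 -> (B,1)->write 0,move R,goto D. Now: state=D, head=0, tape[-4..1]=011000 (head:     ^)
Step 7: in state D at pos 0, read 0 -> (D,0)->write 1,move L,goto C. Now: state=C, head=-1, tape[-4..1]=011010 (head:    ^)
Step 8: in state C at pos -1, read 0 -> (C,0)->write 0,move L,goto B. Now: state=B, head=-2, tape[-4..1]=011010 (head:   ^)
Step 9: in state B at pos -2, read 1 -> (B,1)->write 0,move R,goto D. Now: state=D, head=-1, tape[-4..1]=010010 (head:    ^)
Step 10: in state D at pos -1, read 0 -> (D,0)->write 1,move L,goto C. Now: state=C, head=-2, tape[-4..1]=010110 (head:   ^)
Step 11: in state C at pos -2, read 0 -> (C,0)->write 0,move L,goto B. Now: state=B, head=-3, tape[-4..1]=010110 (head:  ^)
Step 12: in state B at pos -3, read 1 -> (B,1)->write 0,move R,goto D. Now: state=D, head=-2, tape[-4..1]=000110 (head:   ^)
Step 13: in state D at pos -2, read 0 -> (D,0)->write 1,move L,goto C. Now: state=C, head=-3, tape[-4..1]=001110 (head:  ^)
Step 14: in state C at pos -3, read 0 -> (C,0)->write 0,move L,goto B. Now: state=B, head=-4, tape[-5..1]=0001110 (head:  ^)
Step 15: in state B at pos -4, read 0 -> (B,0)->write 1,move R,goto B. Now: state=B, head=-3, tape[-5..1]=0101110 (head:   ^)
Step 16: in state B at pos -3, read 0 -> (B,0)->write 1,move R,goto B. Now: state=B, head=-2, tape[-5..1]=0111110 (head:    ^)
Step 17: in state B at pos -2, read 1 -> (B,1)->write 0,move R,goto D. Now: state=D, head=-1, tape[-5..1]=0110110 (head:     ^)
Step 18: in state D at pos -1, read 1 -> (D,1)->write 1,move L,goto D. Now: state=D, head=-2, tape[-5..1]=0110110 (head:    ^)
Step 19: in state D at pos -2, read 0 -> (D,0)->write 1,move L,goto C. Now: state=C, head=-3, tape[-5..1]=0111110 (head:   ^)
Step 20: in state C at pos -3, read 1 -> (C,1)->write 0,move R,goto H. Now: state=H, head=-2, tape[-5..1]=0101110 (head:    ^)
State H reached at step 20; 20 <= 22 -> yes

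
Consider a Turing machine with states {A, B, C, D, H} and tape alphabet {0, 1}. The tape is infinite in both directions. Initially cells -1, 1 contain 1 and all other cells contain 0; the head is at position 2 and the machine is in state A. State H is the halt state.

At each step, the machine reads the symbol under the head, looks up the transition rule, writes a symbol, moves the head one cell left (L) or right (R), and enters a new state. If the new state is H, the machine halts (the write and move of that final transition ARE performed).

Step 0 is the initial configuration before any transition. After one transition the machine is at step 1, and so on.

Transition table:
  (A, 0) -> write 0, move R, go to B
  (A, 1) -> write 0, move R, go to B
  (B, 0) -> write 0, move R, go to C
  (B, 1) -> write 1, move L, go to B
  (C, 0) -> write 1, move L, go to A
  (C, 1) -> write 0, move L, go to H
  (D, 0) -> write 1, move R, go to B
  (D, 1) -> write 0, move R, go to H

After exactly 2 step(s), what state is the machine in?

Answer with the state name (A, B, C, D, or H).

Answer: C

Derivation:
Step 1: in state A at pos 2, read 0 -> (A,0)->write 0,move R,goto B. Now: state=B, head=3, tape[-2..4]=0101000 (head:      ^)
Step 2: in state B at pos 3, read 0 -> (B,0)->write 0,move R,goto C. Now: state=C, head=4, tape[-2..5]=01010000 (head:       ^)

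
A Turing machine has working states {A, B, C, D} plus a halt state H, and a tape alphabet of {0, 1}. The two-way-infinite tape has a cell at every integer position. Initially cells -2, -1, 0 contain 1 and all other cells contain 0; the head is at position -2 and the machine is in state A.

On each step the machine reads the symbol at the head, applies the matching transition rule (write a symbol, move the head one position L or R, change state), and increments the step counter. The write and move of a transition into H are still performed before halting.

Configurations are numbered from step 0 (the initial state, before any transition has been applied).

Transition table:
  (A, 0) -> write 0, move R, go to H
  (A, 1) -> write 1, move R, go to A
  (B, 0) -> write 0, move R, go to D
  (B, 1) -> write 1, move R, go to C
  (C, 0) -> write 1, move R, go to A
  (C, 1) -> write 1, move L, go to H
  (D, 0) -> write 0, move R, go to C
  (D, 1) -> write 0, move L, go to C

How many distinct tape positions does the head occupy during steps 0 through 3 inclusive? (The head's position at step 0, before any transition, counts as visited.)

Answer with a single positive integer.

Answer: 4

Derivation:
Step 1: in state A at pos -2, read 1 -> (A,1)->write 1,move R,goto A. Now: state=A, head=-1, tape[-3..1]=01110 (head:   ^)
Step 2: in state A at pos -1, read 1 -> (A,1)->write 1,move R,goto A. Now: state=A, head=0, tape[-3..1]=01110 (head:    ^)
Step 3: in state A at pos 0, read 1 -> (A,1)->write 1,move R,goto A. Now: state=A, head=1, tape[-3..2]=011100 (head:     ^)
Head positions at steps 0..3: starting at -2, distinct positions visited = {-2, -1, 0, 1} -> 4 position(s)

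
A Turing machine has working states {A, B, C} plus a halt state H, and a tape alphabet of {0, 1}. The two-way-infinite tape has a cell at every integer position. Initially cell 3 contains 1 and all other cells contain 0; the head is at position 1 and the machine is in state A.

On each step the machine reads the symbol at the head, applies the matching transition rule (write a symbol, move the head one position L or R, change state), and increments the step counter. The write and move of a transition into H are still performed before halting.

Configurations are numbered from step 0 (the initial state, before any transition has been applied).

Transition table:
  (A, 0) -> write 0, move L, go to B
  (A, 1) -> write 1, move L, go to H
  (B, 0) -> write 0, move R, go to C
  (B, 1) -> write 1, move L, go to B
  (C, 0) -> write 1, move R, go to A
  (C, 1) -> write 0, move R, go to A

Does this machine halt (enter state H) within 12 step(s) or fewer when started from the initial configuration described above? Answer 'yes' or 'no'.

Step 1: in state A at pos 1, read 0 -> (A,0)->write 0,move L,goto B. Now: state=B, head=0, tape[-1..4]=000010 (head:  ^)
Step 2: in state B at pos 0, read 0 -> (B,0)->write 0,move R,goto C. Now: state=C, head=1, tape[-1..4]=000010 (head:   ^)
Step 3: in state C at pos 1, read 0 -> (C,0)->write 1,move R,goto A. Now: state=A, head=2, tape[-1..4]=001010 (head:    ^)
Step 4: in state A at pos 2, read 0 -> (A,0)->write 0,move L,goto B. Now: state=B, head=1, tape[-1..4]=001010 (head:   ^)
Step 5: in state B at pos 1, read 1 -> (B,1)->write 1,move L,goto B. Now: state=B, head=0, tape[-1..4]=001010 (head:  ^)
Step 6: in state B at pos 0, read 0 -> (B,0)->write 0,move R,goto C. Now: state=C, head=1, tape[-1..4]=001010 (head:   ^)
Step 7: in state C at pos 1, read 1 -> (C,1)->write 0,move R,goto A. Now: state=A, head=2, tape[-1..4]=000010 (head:    ^)
Step 8: in state A at pos 2, read 0 -> (A,0)->write 0,move L,goto B. Now: state=B, head=1, tape[-1..4]=000010 (head:   ^)
Step 9: in state B at pos 1, read 0 -> (B,0)->write 0,move R,goto C. Now: state=C, head=2, tape[-1..4]=000010 (head:    ^)
Step 10: in state C at pos 2, read 0 -> (C,0)->write 1,move R,goto A. Now: state=A, head=3, tape[-1..4]=000110 (head:     ^)
Step 11: in state A at pos 3, read 1 -> (A,1)->write 1,move L,goto H. Now: state=H, head=2, tape[-1..4]=000110 (head:    ^)
State H reached at step 11; 11 <= 12 -> yes

Answer: yes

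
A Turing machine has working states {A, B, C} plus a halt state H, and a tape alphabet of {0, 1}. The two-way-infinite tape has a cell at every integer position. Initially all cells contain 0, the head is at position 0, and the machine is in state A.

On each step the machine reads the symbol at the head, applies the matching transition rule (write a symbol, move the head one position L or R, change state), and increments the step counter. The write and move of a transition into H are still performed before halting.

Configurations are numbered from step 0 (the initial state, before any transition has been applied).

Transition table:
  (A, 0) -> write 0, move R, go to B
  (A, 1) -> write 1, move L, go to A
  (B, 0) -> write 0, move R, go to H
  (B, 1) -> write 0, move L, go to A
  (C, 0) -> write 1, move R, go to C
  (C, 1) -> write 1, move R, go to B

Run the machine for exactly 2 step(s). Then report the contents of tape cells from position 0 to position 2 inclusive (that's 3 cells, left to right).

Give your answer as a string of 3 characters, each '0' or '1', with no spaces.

Step 1: in state A at pos 0, read 0 -> (A,0)->write 0,move R,goto B. Now: state=B, head=1, tape[-1..2]=0000 (head:   ^)
Step 2: in state B at pos 1, read 0 -> (B,0)->write 0,move R,goto H. Now: state=H, head=2, tape[-1..3]=00000 (head:    ^)

Answer: 000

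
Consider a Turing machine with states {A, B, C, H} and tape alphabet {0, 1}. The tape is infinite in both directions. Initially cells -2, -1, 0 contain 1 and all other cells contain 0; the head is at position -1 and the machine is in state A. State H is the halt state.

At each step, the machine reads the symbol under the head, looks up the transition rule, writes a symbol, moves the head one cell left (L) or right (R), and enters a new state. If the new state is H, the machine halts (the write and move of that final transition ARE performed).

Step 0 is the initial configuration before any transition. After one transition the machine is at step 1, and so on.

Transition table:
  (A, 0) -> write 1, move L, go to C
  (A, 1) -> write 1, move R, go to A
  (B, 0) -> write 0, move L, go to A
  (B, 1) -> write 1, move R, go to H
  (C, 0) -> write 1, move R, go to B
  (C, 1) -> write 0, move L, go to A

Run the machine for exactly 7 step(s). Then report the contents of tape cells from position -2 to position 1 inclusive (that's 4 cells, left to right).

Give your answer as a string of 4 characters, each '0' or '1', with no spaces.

Step 1: in state A at pos -1, read 1 -> (A,1)->write 1,move R,goto A. Now: state=A, head=0, tape[-3..1]=01110 (head:    ^)
Step 2: in state A at pos 0, read 1 -> (A,1)->write 1,move R,goto A. Now: state=A, head=1, tape[-3..2]=011100 (head:     ^)
Step 3: in state A at pos 1, read 0 -> (A,0)->write 1,move L,goto C. Now: state=C, head=0, tape[-3..2]=011110 (head:    ^)
Step 4: in state C at pos 0, read 1 -> (C,1)->write 0,move L,goto A. Now: state=A, head=-1, tape[-3..2]=011010 (head:   ^)
Step 5: in state A at pos -1, read 1 -> (A,1)->write 1,move R,goto A. Now: state=A, head=0, tape[-3..2]=011010 (head:    ^)
Step 6: in state A at pos 0, read 0 -> (A,0)->write 1,move L,goto C. Now: state=C, head=-1, tape[-3..2]=011110 (head:   ^)
Step 7: in state C at pos -1, read 1 -> (C,1)->write 0,move L,goto A. Now: state=A, head=-2, tape[-3..2]=010110 (head:  ^)

Answer: 1011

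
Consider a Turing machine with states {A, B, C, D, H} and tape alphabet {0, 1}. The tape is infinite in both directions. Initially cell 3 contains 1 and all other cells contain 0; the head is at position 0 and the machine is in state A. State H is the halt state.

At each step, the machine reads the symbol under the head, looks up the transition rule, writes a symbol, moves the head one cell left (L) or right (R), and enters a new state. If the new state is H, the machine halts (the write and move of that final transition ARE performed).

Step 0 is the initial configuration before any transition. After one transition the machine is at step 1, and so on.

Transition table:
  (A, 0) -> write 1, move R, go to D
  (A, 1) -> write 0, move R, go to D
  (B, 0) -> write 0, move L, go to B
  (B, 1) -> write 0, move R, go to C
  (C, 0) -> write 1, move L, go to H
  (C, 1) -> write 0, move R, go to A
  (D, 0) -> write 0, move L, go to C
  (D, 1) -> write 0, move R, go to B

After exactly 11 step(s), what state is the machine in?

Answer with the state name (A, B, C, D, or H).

Step 1: in state A at pos 0, read 0 -> (A,0)->write 1,move R,goto D. Now: state=D, head=1, tape[-1..4]=010010 (head:   ^)
Step 2: in state D at pos 1, read 0 -> (D,0)->write 0,move L,goto C. Now: state=C, head=0, tape[-1..4]=010010 (head:  ^)
Step 3: in state C at pos 0, read 1 -> (C,1)->write 0,move R,goto A. Now: state=A, head=1, tape[-1..4]=000010 (head:   ^)
Step 4: in state A at pos 1, read 0 -> (A,0)->write 1,move R,goto D. Now: state=D, head=2, tape[-1..4]=001010 (head:    ^)
Step 5: in state D at pos 2, read 0 -> (D,0)->write 0,move L,goto C. Now: state=C, head=1, tape[-1..4]=001010 (head:   ^)
Step 6: in state C at pos 1, read 1 -> (C,1)->write 0,move R,goto A. Now: state=A, head=2, tape[-1..4]=000010 (head:    ^)
Step 7: in state A at pos 2, read 0 -> (A,0)->write 1,move R,goto D. Now: state=D, head=3, tape[-1..4]=000110 (head:     ^)
Step 8: in state D at pos 3, read 1 -> (D,1)->write 0,move R,goto B. Now: state=B, head=4, tape[-1..5]=0001000 (head:      ^)
Step 9: in state B at pos 4, read 0 -> (B,0)->write 0,move L,goto B. Now: state=B, head=3, tape[-1..5]=0001000 (head:     ^)
Step 10: in state B at pos 3, read 0 -> (B,0)->write 0,move L,goto B. Now: state=B, head=2, tape[-1..5]=0001000 (head:    ^)
Step 11: in state B at pos 2, read 1 -> (B,1)->write 0,move R,goto C. Now: state=C, head=3, tape[-1..5]=0000000 (head:     ^)

Answer: C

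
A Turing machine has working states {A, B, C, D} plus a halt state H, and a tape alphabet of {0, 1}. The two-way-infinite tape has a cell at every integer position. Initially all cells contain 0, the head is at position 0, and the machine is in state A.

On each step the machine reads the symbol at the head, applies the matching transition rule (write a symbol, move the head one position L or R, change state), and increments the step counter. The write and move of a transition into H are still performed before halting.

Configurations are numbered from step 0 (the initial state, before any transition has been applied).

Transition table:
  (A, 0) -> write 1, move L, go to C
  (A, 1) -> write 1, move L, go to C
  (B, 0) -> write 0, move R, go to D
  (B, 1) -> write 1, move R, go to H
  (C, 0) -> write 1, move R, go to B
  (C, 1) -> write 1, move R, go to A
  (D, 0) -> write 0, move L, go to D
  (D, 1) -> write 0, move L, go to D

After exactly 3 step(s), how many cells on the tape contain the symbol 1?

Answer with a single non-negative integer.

Step 1: in state A at pos 0, read 0 -> (A,0)->write 1,move L,goto C. Now: state=C, head=-1, tape[-2..1]=0010 (head:  ^)
Step 2: in state C at pos -1, read 0 -> (C,0)->write 1,move R,goto B. Now: state=B, head=0, tape[-2..1]=0110 (head:   ^)
Step 3: in state B at pos 0, read 1 -> (B,1)->write 1,move R,goto H. Now: state=H, head=1, tape[-2..2]=01100 (head:    ^)
Cells containing 1 after step 3: {-1, 0} -> 2 cell(s)

Answer: 2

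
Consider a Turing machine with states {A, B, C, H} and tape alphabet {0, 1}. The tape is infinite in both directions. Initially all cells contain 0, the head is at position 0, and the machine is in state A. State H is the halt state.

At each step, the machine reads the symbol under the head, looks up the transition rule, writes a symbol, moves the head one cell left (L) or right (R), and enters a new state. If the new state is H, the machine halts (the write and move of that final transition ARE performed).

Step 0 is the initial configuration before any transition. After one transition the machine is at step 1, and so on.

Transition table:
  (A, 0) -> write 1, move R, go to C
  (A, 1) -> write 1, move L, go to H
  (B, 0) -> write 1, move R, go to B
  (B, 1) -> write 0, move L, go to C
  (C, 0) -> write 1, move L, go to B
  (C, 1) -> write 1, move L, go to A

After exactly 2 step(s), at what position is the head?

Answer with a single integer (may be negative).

Answer: 0

Derivation:
Step 1: in state A at pos 0, read 0 -> (A,0)->write 1,move R,goto C. Now: state=C, head=1, tape[-1..2]=0100 (head:   ^)
Step 2: in state C at pos 1, read 0 -> (C,0)->write 1,move L,goto B. Now: state=B, head=0, tape[-1..2]=0110 (head:  ^)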